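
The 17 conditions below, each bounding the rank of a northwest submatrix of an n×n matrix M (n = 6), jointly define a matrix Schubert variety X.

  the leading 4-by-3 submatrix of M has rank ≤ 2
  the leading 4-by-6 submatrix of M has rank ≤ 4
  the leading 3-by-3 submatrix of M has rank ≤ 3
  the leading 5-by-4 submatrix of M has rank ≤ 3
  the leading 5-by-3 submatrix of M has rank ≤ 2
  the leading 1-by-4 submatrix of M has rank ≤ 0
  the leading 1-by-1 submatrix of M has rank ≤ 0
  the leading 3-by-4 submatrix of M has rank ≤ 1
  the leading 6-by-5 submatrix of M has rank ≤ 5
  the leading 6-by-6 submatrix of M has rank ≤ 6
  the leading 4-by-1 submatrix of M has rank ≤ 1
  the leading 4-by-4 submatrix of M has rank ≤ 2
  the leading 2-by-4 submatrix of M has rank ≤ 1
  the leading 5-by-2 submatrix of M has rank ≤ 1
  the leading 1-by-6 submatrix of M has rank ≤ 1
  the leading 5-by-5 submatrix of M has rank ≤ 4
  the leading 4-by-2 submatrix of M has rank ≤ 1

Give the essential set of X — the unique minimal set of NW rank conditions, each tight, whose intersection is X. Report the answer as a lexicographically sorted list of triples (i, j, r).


Rank table r_w(6×6) implied by the 17 constraints:

  i=1: 0, 0, 0, 0, 1, 1
  i=2: 1, 1, 1, 1, 2, 2
  i=3: 1, 1, 1, 1, 2, 3
  i=4: 1, 1, 2, 2, 3, 4
  i=5: 1, 1, 2, 3, 4, 5
  i=6: 1, 2, 3, 4, 5, 6

reading off 1-entries of Δ²R: w = (5, 1, 6, 3, 4, 2).

ℓ(w)=9; the 3 essential cells (i,j,r):

[(1, 4, 0), (3, 4, 1), (5, 2, 1)]


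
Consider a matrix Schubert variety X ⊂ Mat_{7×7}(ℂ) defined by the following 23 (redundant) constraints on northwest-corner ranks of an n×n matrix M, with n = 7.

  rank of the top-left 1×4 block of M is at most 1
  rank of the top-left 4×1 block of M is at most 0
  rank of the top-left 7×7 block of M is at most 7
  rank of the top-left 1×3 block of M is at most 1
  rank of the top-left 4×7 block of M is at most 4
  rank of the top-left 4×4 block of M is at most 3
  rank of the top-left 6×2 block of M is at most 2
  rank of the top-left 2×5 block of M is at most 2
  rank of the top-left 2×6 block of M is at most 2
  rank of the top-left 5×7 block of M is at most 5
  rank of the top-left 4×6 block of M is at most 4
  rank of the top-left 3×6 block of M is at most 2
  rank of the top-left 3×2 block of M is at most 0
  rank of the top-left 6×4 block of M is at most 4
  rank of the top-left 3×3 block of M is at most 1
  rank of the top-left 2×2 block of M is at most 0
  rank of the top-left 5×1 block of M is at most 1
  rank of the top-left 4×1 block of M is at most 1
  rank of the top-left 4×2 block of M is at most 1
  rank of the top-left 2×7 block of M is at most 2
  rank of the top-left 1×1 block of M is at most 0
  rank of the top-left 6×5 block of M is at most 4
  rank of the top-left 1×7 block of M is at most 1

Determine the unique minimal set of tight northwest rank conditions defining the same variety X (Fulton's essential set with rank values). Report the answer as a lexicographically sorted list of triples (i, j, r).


Recovering R(i,j) via the rank-extension bound from the 23 conditions:

  0  0  1  1  1  1  1
  0  0  1  2  2  2  2
  0  0  1  2  2  2  3
  0  1  2  3  3  3  4
  1  2  3  4  4  4  5
  1  2  3  4  4  5  6
  1  2  3  4  5  6  7

so w = (3, 4, 7, 2, 1, 6, 5).

4 SE-corners of the 10-cell Rothe diagram give Ess(w):

[(3, 2, 0), (3, 6, 2), (4, 1, 0), (6, 5, 4)]


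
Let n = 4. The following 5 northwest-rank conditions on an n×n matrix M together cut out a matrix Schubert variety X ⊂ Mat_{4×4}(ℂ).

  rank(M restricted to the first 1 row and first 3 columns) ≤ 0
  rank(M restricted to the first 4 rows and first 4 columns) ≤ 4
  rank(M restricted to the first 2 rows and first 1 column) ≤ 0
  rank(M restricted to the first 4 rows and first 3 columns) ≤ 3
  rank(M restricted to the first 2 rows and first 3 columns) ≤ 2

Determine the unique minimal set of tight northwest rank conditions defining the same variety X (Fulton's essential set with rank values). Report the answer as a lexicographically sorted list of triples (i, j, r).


Reconstructing r_w from the 5 given conditions:

  i=1: 0  0  0  1
  i=2: 0  1  1  2
  i=3: 1  2  2  3
  i=4: 1  2  3  4

the unique w with this rank table is (4, 2, 1, 3).

2 SE-corners of the 4-cell Rothe diagram give Ess(w):

[(1, 3, 0), (2, 1, 0)]


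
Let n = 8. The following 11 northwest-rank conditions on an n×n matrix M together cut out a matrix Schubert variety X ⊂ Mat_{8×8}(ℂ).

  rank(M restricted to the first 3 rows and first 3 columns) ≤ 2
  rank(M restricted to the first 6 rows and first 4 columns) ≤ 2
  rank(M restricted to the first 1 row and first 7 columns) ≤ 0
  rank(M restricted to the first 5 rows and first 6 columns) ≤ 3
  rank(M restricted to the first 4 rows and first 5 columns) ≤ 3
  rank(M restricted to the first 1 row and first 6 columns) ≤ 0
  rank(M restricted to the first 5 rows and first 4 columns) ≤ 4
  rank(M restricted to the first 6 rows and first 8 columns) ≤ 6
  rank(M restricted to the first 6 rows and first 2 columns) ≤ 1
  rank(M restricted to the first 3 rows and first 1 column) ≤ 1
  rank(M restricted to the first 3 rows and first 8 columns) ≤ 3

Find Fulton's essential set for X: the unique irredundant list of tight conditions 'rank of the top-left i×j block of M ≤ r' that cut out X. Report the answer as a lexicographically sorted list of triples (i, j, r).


Recovering R(i,j) via the rank-extension bound from the 11 conditions:

  R[1]: 0 | 0 | 0 | 0 | 0 | 0 | 0 | 1
  R[2]: 1 | 1 | 1 | 1 | 1 | 1 | 1 | 2
  R[3]: 1 | 1 | 2 | 2 | 2 | 2 | 2 | 3
  R[4]: 1 | 1 | 2 | 2 | 3 | 3 | 3 | 4
  R[5]: 1 | 1 | 2 | 2 | 3 | 3 | 4 | 5
  R[6]: 1 | 1 | 2 | 2 | 3 | 4 | 5 | 6
  R[7]: 1 | 2 | 3 | 3 | 4 | 5 | 6 | 7
  R[8]: 1 | 2 | 3 | 4 | 5 | 6 | 7 | 8

second differences of R give the permutation w = (8, 1, 3, 5, 7, 6, 2, 4).

ℓ(w)=15; the 4 essential cells (i,j,r):

[(1, 7, 0), (5, 6, 3), (6, 2, 1), (6, 4, 2)]


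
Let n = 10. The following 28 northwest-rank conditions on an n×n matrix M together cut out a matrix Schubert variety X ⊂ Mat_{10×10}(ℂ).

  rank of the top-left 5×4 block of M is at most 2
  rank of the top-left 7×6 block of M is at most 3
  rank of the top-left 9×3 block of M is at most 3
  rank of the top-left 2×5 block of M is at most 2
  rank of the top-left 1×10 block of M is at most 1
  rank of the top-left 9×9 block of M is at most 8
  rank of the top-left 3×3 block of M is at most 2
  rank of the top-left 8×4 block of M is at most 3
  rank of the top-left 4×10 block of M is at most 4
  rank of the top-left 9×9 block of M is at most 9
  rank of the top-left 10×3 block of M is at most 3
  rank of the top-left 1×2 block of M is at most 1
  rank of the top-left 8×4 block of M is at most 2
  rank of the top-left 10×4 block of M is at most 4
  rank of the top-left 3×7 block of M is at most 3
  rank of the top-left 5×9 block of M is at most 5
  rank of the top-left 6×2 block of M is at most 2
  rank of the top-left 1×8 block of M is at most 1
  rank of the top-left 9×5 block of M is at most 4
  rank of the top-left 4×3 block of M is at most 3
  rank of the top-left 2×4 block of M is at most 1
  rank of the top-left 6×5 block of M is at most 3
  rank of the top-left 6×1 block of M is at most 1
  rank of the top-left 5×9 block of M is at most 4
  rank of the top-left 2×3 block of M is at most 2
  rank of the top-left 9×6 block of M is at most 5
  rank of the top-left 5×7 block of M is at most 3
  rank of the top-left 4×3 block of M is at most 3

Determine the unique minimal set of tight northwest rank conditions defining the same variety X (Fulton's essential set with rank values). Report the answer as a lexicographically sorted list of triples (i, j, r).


Computing R[i][j] = min implied NW-rank bound (n=10, 28 conditions):

  i=1: 1  1  1  1  1  1  1  1  1  1
  i=2: 1  1  1  1  2  2  2  2  2  2
  i=3: 1  2  2  2  3  3  3  3  3  3
  i=4: 1  2  2  2  3  3  3  4  4  4
  i=5: 1  2  2  2  3  3  3  4  4  5
  i=6: 1  2  2  2  3  3  4  5  5  6
  i=7: 1  2  2  2  3  3  4  5  6  7
  i=8: 1  2  2  2  3  4  5  6  7  8
  i=9: 1  2  3  3  4  5  6  7  8  9
  i=10: 1  2  3  4  5  6  7  8  9  10

hence w(1..10) = (1, 5, 2, 8, 10, 7, 9, 6, 3, 4).

Fulton essential set (5 of the 20 Rothe cells):

[(2, 4, 1), (5, 7, 3), (5, 9, 4), (7, 6, 3), (8, 4, 2)]


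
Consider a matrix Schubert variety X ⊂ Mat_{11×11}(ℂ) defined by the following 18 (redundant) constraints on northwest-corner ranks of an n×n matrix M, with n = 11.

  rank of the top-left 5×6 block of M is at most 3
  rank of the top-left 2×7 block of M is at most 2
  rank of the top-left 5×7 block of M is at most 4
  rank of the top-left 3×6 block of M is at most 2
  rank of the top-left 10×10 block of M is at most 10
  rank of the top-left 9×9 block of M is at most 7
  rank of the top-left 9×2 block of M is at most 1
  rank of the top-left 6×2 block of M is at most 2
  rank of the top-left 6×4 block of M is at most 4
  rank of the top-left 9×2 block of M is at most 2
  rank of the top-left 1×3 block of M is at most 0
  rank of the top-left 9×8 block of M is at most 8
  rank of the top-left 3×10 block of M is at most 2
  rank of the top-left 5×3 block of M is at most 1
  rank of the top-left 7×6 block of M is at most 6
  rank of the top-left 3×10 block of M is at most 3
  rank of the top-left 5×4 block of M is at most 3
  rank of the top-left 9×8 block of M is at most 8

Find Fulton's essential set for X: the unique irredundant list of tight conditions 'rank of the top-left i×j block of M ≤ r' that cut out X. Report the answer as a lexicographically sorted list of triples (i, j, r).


Computing R[i][j] = min implied NW-rank bound (n=11, 18 conditions):

  i=1: 0 0 0 1 1 1 1 1 1 1 1
  i=2: 1 1 1 2 2 2 2 2 2 2 2
  i=3: 1 1 1 2 2 2 2 2 2 2 3
  i=4: 1 1 1 2 3 3 3 3 3 3 4
  i=5: 1 1 1 2 3 3 4 4 4 4 5
  i=6: 1 1 2 3 4 4 5 5 5 5 6
  i=7: 1 1 2 3 4 5 6 6 6 6 7
  i=8: 1 1 2 3 4 5 6 7 7 7 8
  i=9: 1 1 2 3 4 5 6 7 7 8 9
  i=10: 1 2 3 4 5 6 7 8 8 9 10
  i=11: 1 2 3 4 5 6 7 8 9 10 11

second differences of R give the permutation w = (4, 1, 11, 5, 7, 3, 6, 8, 10, 2, 9).

Rothe diagram D(w) (21 cells), 6 SE-corners (essential conditions):

[(1, 3, 0), (3, 10, 2), (5, 3, 1), (5, 6, 3), (9, 2, 1), (9, 9, 7)]


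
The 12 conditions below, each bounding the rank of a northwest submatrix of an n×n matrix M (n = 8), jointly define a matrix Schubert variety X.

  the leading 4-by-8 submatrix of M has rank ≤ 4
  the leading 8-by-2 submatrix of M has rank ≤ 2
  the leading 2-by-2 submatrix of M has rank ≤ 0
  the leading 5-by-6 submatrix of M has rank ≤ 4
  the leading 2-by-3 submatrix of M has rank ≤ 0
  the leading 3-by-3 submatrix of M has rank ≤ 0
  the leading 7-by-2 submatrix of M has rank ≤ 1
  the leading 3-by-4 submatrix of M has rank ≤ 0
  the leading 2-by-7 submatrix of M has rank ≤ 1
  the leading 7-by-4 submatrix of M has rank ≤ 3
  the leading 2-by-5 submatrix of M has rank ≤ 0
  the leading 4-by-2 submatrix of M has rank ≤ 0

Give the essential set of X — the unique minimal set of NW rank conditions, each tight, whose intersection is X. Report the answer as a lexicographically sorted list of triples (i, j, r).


Computing R[i][j] = min implied NW-rank bound (n=8, 12 conditions):

  row 1: 0 | 0 | 0 | 0 | 0 | 1 | 1 | 1
  row 2: 0 | 0 | 0 | 0 | 0 | 1 | 1 | 2
  row 3: 0 | 0 | 0 | 0 | 1 | 2 | 2 | 3
  row 4: 0 | 0 | 1 | 1 | 2 | 3 | 3 | 4
  row 5: 1 | 1 | 2 | 2 | 3 | 4 | 4 | 5
  row 6: 1 | 1 | 2 | 3 | 4 | 5 | 5 | 6
  row 7: 1 | 1 | 2 | 3 | 4 | 5 | 6 | 7
  row 8: 1 | 2 | 3 | 4 | 5 | 6 | 7 | 8

second differences of R give the permutation w = (6, 8, 5, 3, 1, 4, 7, 2).

|D(w)|=19, |Ess(w)|=5:

[(2, 5, 0), (2, 7, 1), (3, 4, 0), (4, 2, 0), (7, 2, 1)]


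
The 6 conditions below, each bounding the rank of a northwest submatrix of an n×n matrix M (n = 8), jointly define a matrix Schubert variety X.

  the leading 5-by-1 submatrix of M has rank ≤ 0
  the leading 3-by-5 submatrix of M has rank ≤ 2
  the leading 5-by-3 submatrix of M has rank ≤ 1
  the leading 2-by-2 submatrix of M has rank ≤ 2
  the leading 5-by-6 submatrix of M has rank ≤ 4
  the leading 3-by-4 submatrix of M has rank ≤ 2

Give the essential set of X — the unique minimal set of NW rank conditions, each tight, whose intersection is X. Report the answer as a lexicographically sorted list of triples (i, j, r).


Rank table r_w(8×8) implied by the 6 constraints:

  row 1: 0, 1, 1, 1, 1, 1, 1, 1
  row 2: 0, 1, 1, 2, 2, 2, 2, 2
  row 3: 0, 1, 1, 2, 2, 3, 3, 3
  row 4: 0, 1, 1, 2, 3, 4, 4, 4
  row 5: 0, 1, 1, 2, 3, 4, 5, 5
  row 6: 1, 2, 2, 3, 4, 5, 6, 6
  row 7: 1, 2, 3, 4, 5, 6, 7, 7
  row 8: 1, 2, 3, 4, 5, 6, 7, 8

second differences of R give the permutation w = (2, 4, 6, 5, 7, 1, 3, 8).

Rothe diagram D(w) (10 cells), 3 SE-corners (essential conditions):

[(3, 5, 2), (5, 1, 0), (5, 3, 1)]


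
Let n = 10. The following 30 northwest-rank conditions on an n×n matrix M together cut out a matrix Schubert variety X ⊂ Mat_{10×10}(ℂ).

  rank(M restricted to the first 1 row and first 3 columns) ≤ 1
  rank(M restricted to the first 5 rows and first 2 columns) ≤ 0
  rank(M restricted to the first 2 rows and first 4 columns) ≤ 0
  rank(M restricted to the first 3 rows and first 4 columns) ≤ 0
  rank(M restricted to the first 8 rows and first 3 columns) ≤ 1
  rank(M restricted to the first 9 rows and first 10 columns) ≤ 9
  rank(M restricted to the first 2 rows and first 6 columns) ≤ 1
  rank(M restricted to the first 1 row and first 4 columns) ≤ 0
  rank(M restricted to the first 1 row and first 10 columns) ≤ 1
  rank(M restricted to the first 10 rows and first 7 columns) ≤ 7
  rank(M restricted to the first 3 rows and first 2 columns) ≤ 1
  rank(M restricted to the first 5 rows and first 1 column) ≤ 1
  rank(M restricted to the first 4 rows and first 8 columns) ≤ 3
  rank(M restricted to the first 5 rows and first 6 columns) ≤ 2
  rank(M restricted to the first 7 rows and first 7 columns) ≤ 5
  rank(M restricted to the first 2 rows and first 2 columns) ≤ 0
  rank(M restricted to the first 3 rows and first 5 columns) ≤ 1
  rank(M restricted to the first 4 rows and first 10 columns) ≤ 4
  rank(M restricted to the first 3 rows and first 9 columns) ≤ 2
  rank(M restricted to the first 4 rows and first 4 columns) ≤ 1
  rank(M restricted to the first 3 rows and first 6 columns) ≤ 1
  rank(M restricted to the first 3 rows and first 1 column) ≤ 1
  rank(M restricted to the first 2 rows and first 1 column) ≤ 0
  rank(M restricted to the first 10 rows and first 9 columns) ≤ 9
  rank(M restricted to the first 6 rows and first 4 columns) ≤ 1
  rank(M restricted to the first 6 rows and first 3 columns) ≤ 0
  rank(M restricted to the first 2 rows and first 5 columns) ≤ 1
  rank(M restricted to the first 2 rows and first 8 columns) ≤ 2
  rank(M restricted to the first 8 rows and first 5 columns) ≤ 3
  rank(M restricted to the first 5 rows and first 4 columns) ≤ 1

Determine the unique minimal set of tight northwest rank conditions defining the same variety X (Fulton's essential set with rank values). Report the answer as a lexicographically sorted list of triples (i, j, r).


Rank table r_w(10×10) implied by the 30 constraints:

  0 | 0 | 0 | 0 | 1 | 1 | 1 | 1 | 1 | 1
  0 | 0 | 0 | 0 | 1 | 1 | 2 | 2 | 2 | 2
  0 | 0 | 0 | 0 | 1 | 1 | 2 | 2 | 2 | 3
  0 | 0 | 0 | 1 | 2 | 2 | 3 | 3 | 3 | 4
  0 | 0 | 0 | 1 | 2 | 2 | 3 | 4 | 4 | 5
  0 | 0 | 0 | 1 | 2 | 3 | 4 | 5 | 5 | 6
  1 | 1 | 1 | 2 | 3 | 4 | 5 | 6 | 6 | 7
  1 | 1 | 1 | 2 | 3 | 4 | 5 | 6 | 7 | 8
  1 | 2 | 2 | 3 | 4 | 5 | 6 | 7 | 8 | 9
  1 | 2 | 3 | 4 | 5 | 6 | 7 | 8 | 9 | 10

reading off 1-entries of Δ²R: w = (5, 7, 10, 4, 8, 6, 1, 9, 2, 3).

Rothe diagram D(w) (28 cells), 6 SE-corners (essential conditions):

[(3, 4, 0), (3, 6, 1), (3, 9, 2), (5, 6, 2), (6, 3, 0), (8, 3, 1)]


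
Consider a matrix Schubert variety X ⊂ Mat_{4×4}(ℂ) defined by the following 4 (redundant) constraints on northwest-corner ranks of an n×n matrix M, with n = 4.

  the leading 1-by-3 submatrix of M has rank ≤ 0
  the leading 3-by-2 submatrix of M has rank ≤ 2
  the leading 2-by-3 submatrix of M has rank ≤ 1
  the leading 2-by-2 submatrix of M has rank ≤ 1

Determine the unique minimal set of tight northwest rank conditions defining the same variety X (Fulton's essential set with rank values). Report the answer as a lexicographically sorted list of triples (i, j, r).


Propagating the 4 rank bounds to every northwest block:

  R[1]: 0 | 0 | 0 | 1
  R[2]: 1 | 1 | 1 | 2
  R[3]: 1 | 2 | 2 | 3
  R[4]: 1 | 2 | 3 | 4

second differences of R give the permutation w = (4, 1, 2, 3).

1 SE-corner of the 3-cell Rothe diagram gives Ess(w):

[(1, 3, 0)]


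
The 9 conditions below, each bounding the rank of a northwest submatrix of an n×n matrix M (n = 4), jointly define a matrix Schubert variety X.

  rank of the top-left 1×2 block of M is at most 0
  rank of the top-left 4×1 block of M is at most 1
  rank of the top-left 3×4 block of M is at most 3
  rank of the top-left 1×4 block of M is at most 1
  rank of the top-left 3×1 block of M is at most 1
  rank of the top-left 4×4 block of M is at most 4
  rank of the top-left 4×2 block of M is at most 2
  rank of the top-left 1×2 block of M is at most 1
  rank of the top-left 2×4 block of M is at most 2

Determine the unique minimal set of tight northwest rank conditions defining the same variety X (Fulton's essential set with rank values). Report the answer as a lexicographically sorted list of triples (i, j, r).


The tightest implied rank at each (i,j), from the 9 conditions:

  R[1]: 0 | 0 | 1 | 1
  R[2]: 1 | 1 | 2 | 2
  R[3]: 1 | 2 | 3 | 3
  R[4]: 1 | 2 | 3 | 4

second differences of R give the permutation w = (3, 1, 2, 4).

1 SE-corner of the 2-cell Rothe diagram gives Ess(w):

[(1, 2, 0)]


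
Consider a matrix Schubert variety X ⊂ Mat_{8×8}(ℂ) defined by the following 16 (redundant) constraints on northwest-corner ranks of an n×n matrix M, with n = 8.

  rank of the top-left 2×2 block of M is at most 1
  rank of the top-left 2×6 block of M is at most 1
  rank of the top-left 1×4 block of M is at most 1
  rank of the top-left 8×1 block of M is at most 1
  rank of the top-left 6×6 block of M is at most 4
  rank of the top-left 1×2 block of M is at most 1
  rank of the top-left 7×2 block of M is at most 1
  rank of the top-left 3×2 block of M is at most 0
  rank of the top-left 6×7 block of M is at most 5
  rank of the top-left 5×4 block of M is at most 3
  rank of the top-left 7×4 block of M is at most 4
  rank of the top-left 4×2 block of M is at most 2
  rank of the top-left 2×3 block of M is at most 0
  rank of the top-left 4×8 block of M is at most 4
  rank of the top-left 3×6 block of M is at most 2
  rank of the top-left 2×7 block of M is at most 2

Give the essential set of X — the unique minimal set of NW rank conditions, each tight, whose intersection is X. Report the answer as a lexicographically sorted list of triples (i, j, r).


Rank table r_w(8×8) implied by the 16 constraints:

  i=1: 0 0 0 1 1 1 1 1
  i=2: 0 0 0 1 1 1 2 2
  i=3: 0 0 1 2 2 2 3 3
  i=4: 1 1 2 3 3 3 4 4
  i=5: 1 1 2 3 4 4 5 5
  i=6: 1 1 2 3 4 4 5 6
  i=7: 1 1 2 3 4 5 6 7
  i=8: 1 2 3 4 5 6 7 8

hence w(1..8) = (4, 7, 3, 1, 5, 8, 6, 2).

D(w) has 14 cells with 5 SE-corners; essential set:

[(2, 3, 0), (2, 6, 1), (3, 2, 0), (6, 6, 4), (7, 2, 1)]


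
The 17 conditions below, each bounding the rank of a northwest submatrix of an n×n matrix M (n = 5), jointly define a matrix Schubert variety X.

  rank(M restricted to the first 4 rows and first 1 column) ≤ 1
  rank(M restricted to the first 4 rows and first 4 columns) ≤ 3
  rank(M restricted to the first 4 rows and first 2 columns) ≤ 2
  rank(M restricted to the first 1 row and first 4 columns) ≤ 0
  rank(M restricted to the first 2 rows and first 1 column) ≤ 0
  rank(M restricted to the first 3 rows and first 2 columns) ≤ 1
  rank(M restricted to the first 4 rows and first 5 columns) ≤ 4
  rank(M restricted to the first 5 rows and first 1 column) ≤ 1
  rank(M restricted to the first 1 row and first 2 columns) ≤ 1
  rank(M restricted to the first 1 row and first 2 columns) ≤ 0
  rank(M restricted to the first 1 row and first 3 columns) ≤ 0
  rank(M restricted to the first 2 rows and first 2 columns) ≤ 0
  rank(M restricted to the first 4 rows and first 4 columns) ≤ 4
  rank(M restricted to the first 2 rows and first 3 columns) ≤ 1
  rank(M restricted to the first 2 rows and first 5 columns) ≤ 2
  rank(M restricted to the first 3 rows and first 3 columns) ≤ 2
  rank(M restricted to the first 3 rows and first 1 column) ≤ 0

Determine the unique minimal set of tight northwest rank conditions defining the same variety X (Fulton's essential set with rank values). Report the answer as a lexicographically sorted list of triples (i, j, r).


Computing R[i][j] = min implied NW-rank bound (n=5, 17 conditions):

  0 0 0 0 1
  0 0 1 1 2
  0 1 2 2 3
  1 2 3 3 4
  1 2 3 4 5

so w = (5, 3, 2, 1, 4).

ℓ(w)=7; the 3 essential cells (i,j,r):

[(1, 4, 0), (2, 2, 0), (3, 1, 0)]


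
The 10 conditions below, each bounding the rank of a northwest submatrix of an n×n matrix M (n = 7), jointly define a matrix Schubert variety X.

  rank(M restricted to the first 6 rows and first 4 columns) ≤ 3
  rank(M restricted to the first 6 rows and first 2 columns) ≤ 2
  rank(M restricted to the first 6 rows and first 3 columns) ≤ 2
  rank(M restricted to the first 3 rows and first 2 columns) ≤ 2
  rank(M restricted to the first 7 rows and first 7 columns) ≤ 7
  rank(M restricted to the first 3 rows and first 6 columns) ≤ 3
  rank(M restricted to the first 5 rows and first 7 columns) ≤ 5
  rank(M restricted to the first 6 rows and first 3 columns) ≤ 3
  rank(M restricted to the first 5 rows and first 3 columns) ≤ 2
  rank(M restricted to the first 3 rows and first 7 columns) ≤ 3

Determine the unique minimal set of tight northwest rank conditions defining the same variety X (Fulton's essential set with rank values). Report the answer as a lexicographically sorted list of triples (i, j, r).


Recovering R(i,j) via the rank-extension bound from the 10 conditions:

  R[1]: 1 | 1 | 1 | 1 | 1 | 1 | 1
  R[2]: 1 | 2 | 2 | 2 | 2 | 2 | 2
  R[3]: 1 | 2 | 2 | 3 | 3 | 3 | 3
  R[4]: 1 | 2 | 2 | 3 | 4 | 4 | 4
  R[5]: 1 | 2 | 2 | 3 | 4 | 5 | 5
  R[6]: 1 | 2 | 2 | 3 | 4 | 5 | 6
  R[7]: 1 | 2 | 3 | 4 | 5 | 6 | 7

reading off 1-entries of Δ²R: w = (1, 2, 4, 5, 6, 7, 3).

Fulton essential set (1 of the 4 Rothe cells):

[(6, 3, 2)]


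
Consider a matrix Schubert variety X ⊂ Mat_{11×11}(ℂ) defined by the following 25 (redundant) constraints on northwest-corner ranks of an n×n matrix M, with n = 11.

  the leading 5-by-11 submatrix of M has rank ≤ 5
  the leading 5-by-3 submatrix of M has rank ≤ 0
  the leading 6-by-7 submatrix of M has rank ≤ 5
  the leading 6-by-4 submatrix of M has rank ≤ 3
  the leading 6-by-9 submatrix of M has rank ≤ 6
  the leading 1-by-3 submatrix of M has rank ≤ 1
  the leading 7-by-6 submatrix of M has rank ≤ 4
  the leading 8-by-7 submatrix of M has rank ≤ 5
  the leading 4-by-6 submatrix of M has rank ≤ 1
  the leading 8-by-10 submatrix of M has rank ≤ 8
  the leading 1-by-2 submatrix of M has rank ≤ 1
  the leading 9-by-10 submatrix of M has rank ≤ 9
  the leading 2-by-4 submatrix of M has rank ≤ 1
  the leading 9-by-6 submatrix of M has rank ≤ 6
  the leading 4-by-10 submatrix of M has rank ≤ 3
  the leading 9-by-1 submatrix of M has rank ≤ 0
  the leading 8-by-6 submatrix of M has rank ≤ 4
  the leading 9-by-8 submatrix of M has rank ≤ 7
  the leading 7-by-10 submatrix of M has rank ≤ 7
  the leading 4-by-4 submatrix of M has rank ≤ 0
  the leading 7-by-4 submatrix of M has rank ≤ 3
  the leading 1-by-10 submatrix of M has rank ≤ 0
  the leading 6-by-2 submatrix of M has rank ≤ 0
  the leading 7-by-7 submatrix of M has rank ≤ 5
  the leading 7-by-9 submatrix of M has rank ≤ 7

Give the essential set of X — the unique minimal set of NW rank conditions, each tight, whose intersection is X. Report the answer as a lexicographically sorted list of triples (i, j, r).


Reconstructing r_w from the 25 given conditions:

  i=1: 0  0  0  0  0  0  0  0  0  0  1
  i=2: 0  0  0  0  1  1  1  1  1  1  2
  i=3: 0  0  0  0  1  1  2  2  2  2  3
  i=4: 0  0  0  0  1  1  2  3  3  3  4
  i=5: 0  0  0  1  2  2  3  4  4  4  5
  i=6: 0  0  1  2  3  3  4  5  5  5  6
  i=7: 0  1  2  3  4  4  5  6  6  6  7
  i=8: 0  1  2  3  4  4  5  6  7  7  8
  i=9: 0  1  2  3  4  5  6  7  8  8  9
  i=10: 1  2  3  4  5  6  7  8  9  9  10
  i=11: 1  2  3  4  5  6  7  8  9  10  11

so w = (11, 5, 7, 8, 4, 3, 2, 9, 6, 1, 10).

Fulton essential set (7 of the 33 Rothe cells):

[(1, 10, 0), (4, 4, 0), (4, 6, 1), (5, 3, 0), (6, 2, 0), (8, 6, 4), (9, 1, 0)]


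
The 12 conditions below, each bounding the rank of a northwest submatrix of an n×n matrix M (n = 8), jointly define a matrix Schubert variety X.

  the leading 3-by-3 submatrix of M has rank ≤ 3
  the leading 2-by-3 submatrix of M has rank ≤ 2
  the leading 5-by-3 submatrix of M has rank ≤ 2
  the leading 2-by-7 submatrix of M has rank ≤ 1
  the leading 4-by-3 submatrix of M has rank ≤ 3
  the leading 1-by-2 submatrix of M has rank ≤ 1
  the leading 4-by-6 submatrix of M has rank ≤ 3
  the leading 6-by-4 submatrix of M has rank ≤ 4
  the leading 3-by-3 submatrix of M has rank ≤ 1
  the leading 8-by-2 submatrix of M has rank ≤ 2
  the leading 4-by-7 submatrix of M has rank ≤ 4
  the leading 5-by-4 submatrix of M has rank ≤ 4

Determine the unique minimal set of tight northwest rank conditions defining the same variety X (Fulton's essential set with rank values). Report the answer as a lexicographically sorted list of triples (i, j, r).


Reconstructing r_w from the 12 given conditions:

  1  1  1  1  1  1  1  1
  1  1  1  1  1  1  1  2
  1  1  1  2  2  2  2  3
  1  2  2  3  3  3  3  4
  1  2  2  3  4  4  4  5
  1  2  3  4  5  5  5  6
  1  2  3  4  5  6  6  7
  1  2  3  4  5  6  7  8

giving w = (1, 8, 4, 2, 5, 3, 6, 7) via Δ²R.

|D(w)|=9, |Ess(w)|=3:

[(2, 7, 1), (3, 3, 1), (5, 3, 2)]


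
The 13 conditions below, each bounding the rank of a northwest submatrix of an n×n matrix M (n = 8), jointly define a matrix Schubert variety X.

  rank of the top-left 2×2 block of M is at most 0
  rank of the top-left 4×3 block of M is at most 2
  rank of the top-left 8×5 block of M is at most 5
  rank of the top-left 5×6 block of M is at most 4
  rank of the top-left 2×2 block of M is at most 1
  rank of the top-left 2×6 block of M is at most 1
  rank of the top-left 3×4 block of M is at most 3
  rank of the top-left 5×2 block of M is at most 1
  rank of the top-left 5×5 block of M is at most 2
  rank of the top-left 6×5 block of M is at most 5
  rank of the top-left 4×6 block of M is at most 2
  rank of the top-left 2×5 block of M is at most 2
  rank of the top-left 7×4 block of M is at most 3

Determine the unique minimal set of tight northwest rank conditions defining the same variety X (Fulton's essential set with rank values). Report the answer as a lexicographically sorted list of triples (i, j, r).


Computing R[i][j] = min implied NW-rank bound (n=8, 13 conditions):

  row 1: 0, 0, 1, 1, 1, 1, 1, 1
  row 2: 0, 0, 1, 1, 1, 1, 2, 2
  row 3: 1, 1, 2, 2, 2, 2, 3, 3
  row 4: 1, 1, 2, 2, 2, 2, 3, 4
  row 5: 1, 1, 2, 2, 2, 3, 4, 5
  row 6: 1, 2, 3, 3, 3, 4, 5, 6
  row 7: 1, 2, 3, 3, 4, 5, 6, 7
  row 8: 1, 2, 3, 4, 5, 6, 7, 8

the unique w with this rank table is (3, 7, 1, 8, 6, 2, 5, 4).

|D(w)|=15, |Ess(w)|=6:

[(2, 2, 0), (2, 6, 1), (4, 6, 2), (5, 2, 1), (5, 5, 2), (7, 4, 3)]


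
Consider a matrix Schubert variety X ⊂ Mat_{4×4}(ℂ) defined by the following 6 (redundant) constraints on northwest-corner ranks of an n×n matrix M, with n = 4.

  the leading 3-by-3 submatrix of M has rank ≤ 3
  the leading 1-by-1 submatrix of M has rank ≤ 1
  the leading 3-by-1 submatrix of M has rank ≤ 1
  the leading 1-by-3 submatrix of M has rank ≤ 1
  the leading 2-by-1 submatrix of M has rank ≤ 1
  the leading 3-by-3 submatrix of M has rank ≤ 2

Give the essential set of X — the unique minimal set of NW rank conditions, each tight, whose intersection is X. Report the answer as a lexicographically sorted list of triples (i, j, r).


Recovering R(i,j) via the rank-extension bound from the 6 conditions:

  row 1: 1  1  1  1
  row 2: 1  2  2  2
  row 3: 1  2  2  3
  row 4: 1  2  3  4

giving w = (1, 2, 4, 3) via Δ²R.

|D(w)|=1, |Ess(w)|=1:

[(3, 3, 2)]


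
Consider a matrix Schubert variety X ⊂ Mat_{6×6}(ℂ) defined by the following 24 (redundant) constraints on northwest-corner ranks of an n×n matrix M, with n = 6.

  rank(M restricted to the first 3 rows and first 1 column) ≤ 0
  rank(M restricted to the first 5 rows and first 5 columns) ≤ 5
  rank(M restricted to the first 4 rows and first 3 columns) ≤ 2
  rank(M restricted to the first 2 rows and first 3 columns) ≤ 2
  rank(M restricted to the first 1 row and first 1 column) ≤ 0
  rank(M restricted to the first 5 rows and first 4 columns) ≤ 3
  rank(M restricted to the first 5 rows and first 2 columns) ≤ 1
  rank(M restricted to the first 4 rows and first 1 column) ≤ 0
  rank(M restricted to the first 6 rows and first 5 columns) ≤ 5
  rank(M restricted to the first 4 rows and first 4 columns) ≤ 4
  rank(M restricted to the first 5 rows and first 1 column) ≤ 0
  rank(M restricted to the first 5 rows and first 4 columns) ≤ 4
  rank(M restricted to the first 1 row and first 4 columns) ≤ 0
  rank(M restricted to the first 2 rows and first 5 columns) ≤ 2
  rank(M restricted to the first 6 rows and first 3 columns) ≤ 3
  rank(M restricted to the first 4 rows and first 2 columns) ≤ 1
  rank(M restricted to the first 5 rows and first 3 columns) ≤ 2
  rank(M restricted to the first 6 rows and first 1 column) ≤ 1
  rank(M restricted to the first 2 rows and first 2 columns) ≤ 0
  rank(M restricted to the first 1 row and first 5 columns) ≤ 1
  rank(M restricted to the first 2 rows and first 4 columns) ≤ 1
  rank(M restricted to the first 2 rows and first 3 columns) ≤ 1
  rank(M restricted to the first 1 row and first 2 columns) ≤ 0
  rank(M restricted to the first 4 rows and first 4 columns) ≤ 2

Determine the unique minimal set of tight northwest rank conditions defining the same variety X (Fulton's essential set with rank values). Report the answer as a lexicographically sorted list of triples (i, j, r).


Rank table r_w(6×6) implied by the 24 constraints:

  row 1: 0 | 0 | 0 | 0 | 1 | 1
  row 2: 0 | 0 | 1 | 1 | 2 | 2
  row 3: 0 | 1 | 2 | 2 | 3 | 3
  row 4: 0 | 1 | 2 | 2 | 3 | 4
  row 5: 0 | 1 | 2 | 3 | 4 | 5
  row 6: 1 | 2 | 3 | 4 | 5 | 6

hence w(1..6) = (5, 3, 2, 6, 4, 1).

D(w) has 10 cells with 4 SE-corners; essential set:

[(1, 4, 0), (2, 2, 0), (4, 4, 2), (5, 1, 0)]


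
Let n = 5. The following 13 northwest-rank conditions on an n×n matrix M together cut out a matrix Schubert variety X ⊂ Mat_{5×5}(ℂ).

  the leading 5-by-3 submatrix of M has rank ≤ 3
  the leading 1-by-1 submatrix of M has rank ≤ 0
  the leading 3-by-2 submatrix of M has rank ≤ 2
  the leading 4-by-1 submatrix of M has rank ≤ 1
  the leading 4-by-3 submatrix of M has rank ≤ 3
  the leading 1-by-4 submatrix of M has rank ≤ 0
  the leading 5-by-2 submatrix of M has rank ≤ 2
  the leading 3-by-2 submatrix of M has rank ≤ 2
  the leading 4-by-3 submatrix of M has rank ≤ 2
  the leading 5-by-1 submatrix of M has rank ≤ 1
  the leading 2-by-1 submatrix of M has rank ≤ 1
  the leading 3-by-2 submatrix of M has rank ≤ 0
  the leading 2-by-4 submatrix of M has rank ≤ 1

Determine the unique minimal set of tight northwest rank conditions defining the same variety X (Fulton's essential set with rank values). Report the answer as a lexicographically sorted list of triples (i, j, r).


Recovering R(i,j) via the rank-extension bound from the 13 conditions:

  R[1]: 0 0 0 0 1
  R[2]: 0 0 1 1 2
  R[3]: 0 0 1 2 3
  R[4]: 1 1 2 3 4
  R[5]: 1 2 3 4 5

the unique w with this rank table is (5, 3, 4, 1, 2).

Rothe diagram D(w) (8 cells), 2 SE-corners (essential conditions):

[(1, 4, 0), (3, 2, 0)]


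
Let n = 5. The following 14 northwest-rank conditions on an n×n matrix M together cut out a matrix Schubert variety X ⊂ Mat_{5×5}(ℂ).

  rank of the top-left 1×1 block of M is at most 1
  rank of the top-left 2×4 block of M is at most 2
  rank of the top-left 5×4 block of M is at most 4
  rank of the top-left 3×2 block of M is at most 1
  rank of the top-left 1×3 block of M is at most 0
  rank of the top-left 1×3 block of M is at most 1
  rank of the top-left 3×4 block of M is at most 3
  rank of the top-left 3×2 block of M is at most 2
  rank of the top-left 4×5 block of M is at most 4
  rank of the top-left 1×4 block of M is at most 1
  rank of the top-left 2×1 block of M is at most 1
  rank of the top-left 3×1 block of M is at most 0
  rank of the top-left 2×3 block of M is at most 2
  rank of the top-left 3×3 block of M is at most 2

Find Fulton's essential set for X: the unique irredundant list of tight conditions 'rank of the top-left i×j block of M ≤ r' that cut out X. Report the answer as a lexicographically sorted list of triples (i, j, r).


The tightest implied rank at each (i,j), from the 14 conditions:

  R[1]: 0 | 0 | 0 | 1 | 1
  R[2]: 0 | 1 | 1 | 2 | 2
  R[3]: 0 | 1 | 2 | 3 | 3
  R[4]: 1 | 2 | 3 | 4 | 4
  R[5]: 1 | 2 | 3 | 4 | 5

reading off 1-entries of Δ²R: w = (4, 2, 3, 1, 5).

|D(w)|=5, |Ess(w)|=2:

[(1, 3, 0), (3, 1, 0)]


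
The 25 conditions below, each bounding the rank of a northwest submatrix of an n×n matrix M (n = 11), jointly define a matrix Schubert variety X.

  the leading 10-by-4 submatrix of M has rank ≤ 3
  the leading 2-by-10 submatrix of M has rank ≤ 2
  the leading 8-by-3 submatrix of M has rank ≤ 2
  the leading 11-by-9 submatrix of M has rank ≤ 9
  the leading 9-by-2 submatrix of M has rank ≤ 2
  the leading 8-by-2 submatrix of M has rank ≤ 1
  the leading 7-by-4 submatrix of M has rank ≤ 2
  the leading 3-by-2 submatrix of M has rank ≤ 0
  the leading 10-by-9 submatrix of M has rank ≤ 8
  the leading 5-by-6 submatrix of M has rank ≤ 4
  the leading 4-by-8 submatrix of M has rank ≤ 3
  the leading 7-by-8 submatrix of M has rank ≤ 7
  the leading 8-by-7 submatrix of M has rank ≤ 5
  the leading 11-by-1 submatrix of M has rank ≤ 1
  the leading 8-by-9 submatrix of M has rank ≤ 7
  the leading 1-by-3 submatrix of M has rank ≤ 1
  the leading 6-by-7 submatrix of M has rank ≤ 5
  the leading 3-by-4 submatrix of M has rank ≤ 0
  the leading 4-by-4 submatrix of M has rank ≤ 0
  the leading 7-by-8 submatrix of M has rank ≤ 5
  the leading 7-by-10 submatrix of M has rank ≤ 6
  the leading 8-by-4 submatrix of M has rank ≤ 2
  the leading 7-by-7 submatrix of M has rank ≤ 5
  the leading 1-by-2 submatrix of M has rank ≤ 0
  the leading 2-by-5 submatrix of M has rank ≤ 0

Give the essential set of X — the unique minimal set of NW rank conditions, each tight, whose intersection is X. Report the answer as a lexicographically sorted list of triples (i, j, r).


Computing R[i][j] = min implied NW-rank bound (n=11, 25 conditions):

  R[1]: 0, 0, 0, 0, 0, 1, 1, 1, 1, 1, 1
  R[2]: 0, 0, 0, 0, 0, 1, 2, 2, 2, 2, 2
  R[3]: 0, 0, 0, 0, 1, 2, 3, 3, 3, 3, 3
  R[4]: 0, 0, 0, 0, 1, 2, 3, 3, 4, 4, 4
  R[5]: 1, 1, 1, 1, 2, 3, 4, 4, 5, 5, 5
  R[6]: 1, 1, 2, 2, 3, 4, 5, 5, 6, 6, 6
  R[7]: 1, 1, 2, 2, 3, 4, 5, 5, 6, 6, 7
  R[8]: 1, 1, 2, 2, 3, 4, 5, 6, 7, 7, 8
  R[9]: 1, 2, 3, 3, 4, 5, 6, 7, 8, 8, 9
  R[10]: 1, 2, 3, 3, 4, 5, 6, 7, 8, 9, 10
  R[11]: 1, 2, 3, 4, 5, 6, 7, 8, 9, 10, 11

hence w(1..11) = (6, 7, 5, 9, 1, 3, 11, 8, 2, 10, 4).

D(w) has 27 cells with 8 SE-corners; essential set:

[(2, 5, 0), (4, 4, 0), (4, 8, 3), (7, 8, 5), (7, 10, 6), (8, 2, 1), (8, 4, 2), (10, 4, 3)]


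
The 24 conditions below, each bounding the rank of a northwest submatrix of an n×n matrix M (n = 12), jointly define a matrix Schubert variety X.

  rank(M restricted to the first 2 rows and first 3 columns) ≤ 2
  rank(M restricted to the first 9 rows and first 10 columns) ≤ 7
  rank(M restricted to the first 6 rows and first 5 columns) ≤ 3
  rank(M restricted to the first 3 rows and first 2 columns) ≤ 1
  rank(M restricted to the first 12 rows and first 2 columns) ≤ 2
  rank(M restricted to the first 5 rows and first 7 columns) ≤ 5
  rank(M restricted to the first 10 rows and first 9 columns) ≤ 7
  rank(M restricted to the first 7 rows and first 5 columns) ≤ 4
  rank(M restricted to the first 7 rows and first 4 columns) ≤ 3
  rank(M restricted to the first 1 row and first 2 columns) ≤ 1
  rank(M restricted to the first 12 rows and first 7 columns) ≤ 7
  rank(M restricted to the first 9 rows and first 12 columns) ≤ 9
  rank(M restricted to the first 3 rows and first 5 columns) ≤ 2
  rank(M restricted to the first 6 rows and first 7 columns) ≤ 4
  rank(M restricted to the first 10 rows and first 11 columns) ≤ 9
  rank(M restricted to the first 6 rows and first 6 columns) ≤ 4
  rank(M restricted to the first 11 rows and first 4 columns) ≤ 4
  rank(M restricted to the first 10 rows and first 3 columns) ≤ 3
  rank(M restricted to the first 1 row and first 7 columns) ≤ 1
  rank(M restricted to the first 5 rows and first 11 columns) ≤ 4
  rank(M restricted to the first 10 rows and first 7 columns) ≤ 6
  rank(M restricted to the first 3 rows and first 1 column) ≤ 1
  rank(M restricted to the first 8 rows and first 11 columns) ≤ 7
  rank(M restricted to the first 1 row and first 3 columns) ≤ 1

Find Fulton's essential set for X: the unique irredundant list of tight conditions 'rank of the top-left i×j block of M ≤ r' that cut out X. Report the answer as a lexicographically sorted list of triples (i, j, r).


Propagating the 24 rank bounds to every northwest block:

  1, 1, 1, 1, 1, 1, 1, 1, 1, 1, 1, 1
  1, 1, 2, 2, 2, 2, 2, 2, 2, 2, 2, 2
  1, 1, 2, 2, 2, 3, 3, 3, 3, 3, 3, 3
  1, 2, 3, 3, 3, 4, 4, 4, 4, 4, 4, 4
  1, 2, 3, 3, 3, 4, 4, 4, 4, 4, 4, 5
  1, 2, 3, 3, 3, 4, 4, 5, 5, 5, 5, 6
  1, 2, 3, 3, 4, 5, 5, 6, 6, 6, 6, 7
  1, 2, 3, 4, 5, 6, 6, 7, 7, 7, 7, 8
  1, 2, 3, 4, 5, 6, 6, 7, 7, 7, 8, 9
  1, 2, 3, 4, 5, 6, 6, 7, 7, 8, 9, 10
  1, 2, 3, 4, 5, 6, 7, 8, 8, 9, 10, 11
  1, 2, 3, 4, 5, 6, 7, 8, 9, 10, 11, 12

hence w(1..12) = (1, 3, 6, 2, 12, 8, 5, 4, 11, 10, 7, 9).

Fulton essential set (9 of the 20 Rothe cells):

[(3, 2, 1), (3, 5, 2), (5, 11, 4), (6, 5, 3), (6, 7, 4), (7, 4, 3), (9, 10, 7), (10, 7, 6), (10, 9, 7)]


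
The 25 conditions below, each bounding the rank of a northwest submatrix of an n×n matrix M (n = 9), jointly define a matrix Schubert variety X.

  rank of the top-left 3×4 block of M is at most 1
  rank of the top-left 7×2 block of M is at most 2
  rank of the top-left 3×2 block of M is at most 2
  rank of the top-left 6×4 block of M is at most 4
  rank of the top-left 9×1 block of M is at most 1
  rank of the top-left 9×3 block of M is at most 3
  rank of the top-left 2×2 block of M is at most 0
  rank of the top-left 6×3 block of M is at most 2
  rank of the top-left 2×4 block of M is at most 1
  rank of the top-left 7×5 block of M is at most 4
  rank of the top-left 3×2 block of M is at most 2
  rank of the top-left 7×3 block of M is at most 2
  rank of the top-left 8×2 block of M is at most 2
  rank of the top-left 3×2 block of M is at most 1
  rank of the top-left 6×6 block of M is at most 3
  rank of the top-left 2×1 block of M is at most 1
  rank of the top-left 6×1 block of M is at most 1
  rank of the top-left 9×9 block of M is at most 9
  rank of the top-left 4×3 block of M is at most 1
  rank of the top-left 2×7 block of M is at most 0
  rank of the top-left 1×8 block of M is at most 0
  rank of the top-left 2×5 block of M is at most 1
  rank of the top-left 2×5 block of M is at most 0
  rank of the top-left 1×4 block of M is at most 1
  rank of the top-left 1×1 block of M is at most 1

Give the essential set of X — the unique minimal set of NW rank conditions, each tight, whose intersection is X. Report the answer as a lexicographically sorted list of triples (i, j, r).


Reconstructing r_w from the 25 given conditions:

  R[1]: 0 | 0 | 0 | 0 | 0 | 0 | 0 | 0 | 1
  R[2]: 0 | 0 | 0 | 0 | 0 | 0 | 0 | 1 | 2
  R[3]: 1 | 1 | 1 | 1 | 1 | 1 | 1 | 2 | 3
  R[4]: 1 | 1 | 1 | 2 | 2 | 2 | 2 | 3 | 4
  R[5]: 1 | 2 | 2 | 3 | 3 | 3 | 3 | 4 | 5
  R[6]: 1 | 2 | 2 | 3 | 3 | 3 | 4 | 5 | 6
  R[7]: 1 | 2 | 2 | 3 | 4 | 4 | 5 | 6 | 7
  R[8]: 1 | 2 | 3 | 4 | 5 | 5 | 6 | 7 | 8
  R[9]: 1 | 2 | 3 | 4 | 5 | 6 | 7 | 8 | 9

so w = (9, 8, 1, 4, 2, 7, 5, 3, 6).

D(w) has 21 cells with 5 SE-corners; essential set:

[(1, 8, 0), (2, 7, 0), (4, 3, 1), (6, 6, 3), (7, 3, 2)]
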